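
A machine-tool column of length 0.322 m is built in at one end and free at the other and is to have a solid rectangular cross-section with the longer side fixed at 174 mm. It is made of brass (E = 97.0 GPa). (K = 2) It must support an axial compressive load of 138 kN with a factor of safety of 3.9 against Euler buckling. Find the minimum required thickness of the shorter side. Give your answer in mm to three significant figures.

Required P_cr = n·P = 3.9 × 138 = 538.2 kN
L_e = K·L = 2 × 0.322 = 0.6440 m
Required I = P_cr·L_e²/(π²E) = 5.382×10^5 × 0.6440² / (π² × 9.70×10^10) = 2.332×10^-7 m⁴
I_req = 2.332×10^5 mm⁴
Rectangle, weak axis: I_min = h·b³/12 with h = 174 mm fixed  ⇒  b = (12I/h)^(1/3) = 25.2 mm

b ≈ 25.2 mm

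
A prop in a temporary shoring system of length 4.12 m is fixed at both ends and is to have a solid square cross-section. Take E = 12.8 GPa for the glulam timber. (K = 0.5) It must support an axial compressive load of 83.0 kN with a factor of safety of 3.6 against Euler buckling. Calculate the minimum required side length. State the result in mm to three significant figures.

Required P_cr = n·P = 3.6 × 83.0 = 298.8 kN
L_e = K·L = 0.5 × 4.12 = 2.060 m
Required I = P_cr·L_e²/(π²E) = 2.988×10^5 × 2.060² / (π² × 1.28×10^10) = 1.004×10^-5 m⁴
I_req = 1.004×10^7 mm⁴
Solid square: I = a⁴/12  ⇒  a = (12I)^(1/4) = (12×1.004×10^7)^(1/4) = 105 mm

a ≈ 105 mm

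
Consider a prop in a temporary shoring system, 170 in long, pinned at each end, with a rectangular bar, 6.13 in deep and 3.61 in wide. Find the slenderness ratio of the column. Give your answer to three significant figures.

λ ≈ 163

Buckling occurs about the weak axis: I_min = h·b³/12 with b = 3.61 in (the shorter side).
I_min = 6.13×3.61³/12 = 24.03 in⁴
A = 22.13 in²;  r_min = √(I/A) = √(24.03/22.13) = 1.042 in
L_e = K·L = 1 × 170 = 170.0 in
λ = L_e / r_min = 170.00 / 1.042 = 163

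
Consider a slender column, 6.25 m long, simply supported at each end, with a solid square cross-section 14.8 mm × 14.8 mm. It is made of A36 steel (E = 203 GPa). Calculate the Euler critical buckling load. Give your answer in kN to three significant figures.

P_cr ≈ 0.205 kN

I = a⁴/12 = 14.8⁴/12 = 3.998×10^3 mm⁴
I = 3.998×10^3 mm⁴ = 3.998×10^-9 m⁴
Effective length L_e = K·L = 1 × 6.25 = 6.250 m
P_cr = π²EI / L_e² = π² × 203×10⁹ × 3.998×10^-9 / 6.250² = 205.1 N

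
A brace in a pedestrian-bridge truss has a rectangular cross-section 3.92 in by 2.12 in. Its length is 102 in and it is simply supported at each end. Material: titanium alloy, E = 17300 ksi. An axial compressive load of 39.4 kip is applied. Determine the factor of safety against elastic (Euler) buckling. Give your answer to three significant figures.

Buckling occurs about the weak axis: I_min = h·b³/12 with b = 2.12 in (the shorter side).
I_min = 3.92×2.12³/12 = 3.113 in⁴
Effective length L_e = K·L = 1 × 102 = 102.0 in
P_cr = π²EI / L_e² = π² × 17300×10³ × 3.113 / 102.0² = 5.108×10^4 lb
Factor of safety n = P_cr / P = 51.081 / 39.4 = 1.30

n ≈ 1.30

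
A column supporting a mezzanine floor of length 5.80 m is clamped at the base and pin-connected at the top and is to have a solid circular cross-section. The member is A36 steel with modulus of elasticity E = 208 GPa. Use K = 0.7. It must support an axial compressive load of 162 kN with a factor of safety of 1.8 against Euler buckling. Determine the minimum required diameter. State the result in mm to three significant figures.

Required P_cr = n·P = 1.8 × 162 = 291.6 kN
L_e = K·L = 0.7 × 5.80 = 4.060 m
Required I = P_cr·L_e²/(π²E) = 2.916×10^5 × 4.060² / (π² × 2.08×10^11) = 2.341×10^-6 m⁴
I_req = 2.341×10^6 mm⁴
Solid circle: I = πd⁴/64  ⇒  d = (64I/π)^(1/4) = (64×2.341×10^6/π)^(1/4) = 83.1 mm

d ≈ 83.1 mm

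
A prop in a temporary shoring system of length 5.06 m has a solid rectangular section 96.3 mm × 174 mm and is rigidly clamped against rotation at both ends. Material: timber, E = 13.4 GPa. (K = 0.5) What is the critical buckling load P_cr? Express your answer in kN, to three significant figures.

P_cr ≈ 268 kN

Buckling occurs about the weak axis: I_min = h·b³/12 with b = 96.3 mm (the shorter side).
I_min = 174×96.3³/12 = 1.295×10^7 mm⁴
I = 1.295×10^7 mm⁴ = 1.295×10^-5 m⁴
Effective length L_e = K·L = 0.5 × 5.06 = 2.530 m
P_cr = π²EI / L_e² = π² × 13.4×10⁹ × 1.295×10^-5 / 2.530² = 2.676×10^5 N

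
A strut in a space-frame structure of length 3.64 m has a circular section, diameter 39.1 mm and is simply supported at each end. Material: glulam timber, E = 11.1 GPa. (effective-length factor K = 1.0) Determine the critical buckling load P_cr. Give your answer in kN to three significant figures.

I = πd⁴/64 = π×39.1⁴/64 = 1.147×10^5 mm⁴
I = 1.147×10^5 mm⁴ = 1.147×10^-7 m⁴
Effective length L_e = K·L = 1 × 3.64 = 3.640 m
P_cr = π²EI / L_e² = π² × 11.1×10⁹ × 1.147×10^-7 / 3.640² = 948.6 N

P_cr ≈ 0.949 kN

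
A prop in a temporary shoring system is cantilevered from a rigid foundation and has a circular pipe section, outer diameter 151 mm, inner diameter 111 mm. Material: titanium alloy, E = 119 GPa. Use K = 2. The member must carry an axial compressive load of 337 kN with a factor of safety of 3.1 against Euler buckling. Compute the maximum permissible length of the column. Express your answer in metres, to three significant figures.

d_o = 151 mm, d_i = 111 mm
I = π(d_o⁴ − d_i⁴)/64 = π(151⁴ − 111.0⁴)/64 = 1.807×10^7 mm⁴
I = 1.807×10^-5 m⁴
Required critical load P_cr = n·P = 3.1 × 337 = 1045 kN = 1.045×10^6 N
From P_cr = π²EI/(K·L)²:  L = (1/K)·√(π²EI/P_cr) = (1/2)·√(π²×1.19×10^11×1.807×10^-5/1.045×10^6)
L = 2.25 m

L_max ≈ 2.25 m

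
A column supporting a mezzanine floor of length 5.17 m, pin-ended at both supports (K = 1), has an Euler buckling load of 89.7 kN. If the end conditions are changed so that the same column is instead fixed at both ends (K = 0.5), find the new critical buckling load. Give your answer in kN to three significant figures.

P_cr ≈ 359 kN

P_cr ∝ 1/K², so P_cr,new = P_cr,old × (K_old/K_new)² = 89.7 × (1/0.5)²
= 89.7 × 4.000 = 359 kN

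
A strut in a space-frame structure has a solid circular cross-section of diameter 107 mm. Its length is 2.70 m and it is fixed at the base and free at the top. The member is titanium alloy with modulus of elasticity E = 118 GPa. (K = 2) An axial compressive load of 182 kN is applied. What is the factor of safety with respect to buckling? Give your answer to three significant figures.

I = πd⁴/64 = π×107⁴/64 = 6.434×10^6 mm⁴
I = 6.434×10^6 mm⁴ = 6.434×10^-6 m⁴
Effective length L_e = K·L = 2 × 2.70 = 5.400 m
P_cr = π²EI / L_e² = π² × 118×10⁹ × 6.434×10^-6 / 5.400² = 2.570×10^5 N
Factor of safety n = P_cr / P = 256.98 / 182 = 1.41

n ≈ 1.41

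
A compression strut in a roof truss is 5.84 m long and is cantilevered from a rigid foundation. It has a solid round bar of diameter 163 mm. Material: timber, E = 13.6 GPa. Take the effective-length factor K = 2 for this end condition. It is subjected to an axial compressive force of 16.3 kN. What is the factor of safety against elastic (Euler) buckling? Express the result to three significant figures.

n ≈ 2.09

I = πd⁴/64 = π×163⁴/64 = 3.465×10^7 mm⁴
I = 3.465×10^7 mm⁴ = 3.465×10^-5 m⁴
Effective length L_e = K·L = 2 × 5.84 = 11.68 m
P_cr = π²EI / L_e² = π² × 13.6×10⁹ × 3.465×10^-5 / 11.68² = 3.409×10^4 N
Factor of safety n = P_cr / P = 34.094 / 16.3 = 2.09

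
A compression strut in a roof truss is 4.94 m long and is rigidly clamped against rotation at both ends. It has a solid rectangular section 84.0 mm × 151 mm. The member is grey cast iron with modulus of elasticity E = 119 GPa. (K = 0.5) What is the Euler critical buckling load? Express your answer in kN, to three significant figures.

Buckling occurs about the weak axis: I_min = h·b³/12 with b = 84.0 mm (the shorter side).
I_min = 151×84.0³/12 = 7.458×10^6 mm⁴
I = 7.458×10^6 mm⁴ = 7.458×10^-6 m⁴
Effective length L_e = K·L = 0.5 × 4.94 = 2.470 m
P_cr = π²EI / L_e² = π² × 119×10⁹ × 7.458×10^-6 / 2.470² = 1.436×10^6 N

P_cr ≈ 1440 kN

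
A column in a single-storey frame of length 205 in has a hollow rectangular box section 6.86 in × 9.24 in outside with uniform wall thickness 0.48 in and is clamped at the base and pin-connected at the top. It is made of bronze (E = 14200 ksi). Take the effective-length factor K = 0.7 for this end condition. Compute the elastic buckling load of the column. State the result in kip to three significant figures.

Inner dimensions: h_i = 9.24 − 2×0.48 = 8.280 in, b_i = 6.86 − 2×0.48 = 5.900 in
Weak-axis I_min = (h_o·b_o³ − h_i·b_i³)/12 with b_o = 6.86, b_i = 5.900 in (shorter outer/inner sides).
I_min = (9.24×6.86³ − 8.280×5.900³)/12 = 106.9 in⁴
Effective length L_e = K·L = 0.7 × 205 = 143.5 in
P_cr = π²EI / L_e² = π² × 14200×10³ × 106.9 / 143.5² = 7.273×10^5 lb

P_cr ≈ 727 kip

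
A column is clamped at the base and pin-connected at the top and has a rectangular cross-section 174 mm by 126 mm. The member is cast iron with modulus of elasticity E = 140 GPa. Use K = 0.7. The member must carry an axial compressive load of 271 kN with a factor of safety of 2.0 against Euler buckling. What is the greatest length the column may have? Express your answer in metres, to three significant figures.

Buckling occurs about the weak axis: I_min = h·b³/12 with b = 126 mm (the shorter side).
I_min = 174×126³/12 = 2.901×10^7 mm⁴
I = 2.901×10^-5 m⁴
Required critical load P_cr = n·P = 2.0 × 271 = 542.0 kN = 5.420×10^5 N
From P_cr = π²EI/(K·L)²:  L = (1/K)·√(π²EI/P_cr) = (1/0.7)·√(π²×1.40×10^11×2.901×10^-5/5.420×10^5)
L = 12.3 m

L_max ≈ 12.3 m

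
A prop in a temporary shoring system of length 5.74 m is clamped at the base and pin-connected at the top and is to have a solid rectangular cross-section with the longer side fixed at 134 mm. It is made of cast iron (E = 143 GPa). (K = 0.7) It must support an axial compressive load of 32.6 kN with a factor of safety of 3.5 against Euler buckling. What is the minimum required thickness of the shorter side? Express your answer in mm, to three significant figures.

b ≈ 48.9 mm

Required P_cr = n·P = 3.5 × 32.6 = 114.1 kN
L_e = K·L = 0.7 × 5.74 = 4.018 m
Required I = P_cr·L_e²/(π²E) = 1.141×10^5 × 4.018² / (π² × 1.43×10^11) = 1.305×10^-6 m⁴
I_req = 1.305×10^6 mm⁴
Rectangle, weak axis: I_min = h·b³/12 with h = 134 mm fixed  ⇒  b = (12I/h)^(1/3) = 48.9 mm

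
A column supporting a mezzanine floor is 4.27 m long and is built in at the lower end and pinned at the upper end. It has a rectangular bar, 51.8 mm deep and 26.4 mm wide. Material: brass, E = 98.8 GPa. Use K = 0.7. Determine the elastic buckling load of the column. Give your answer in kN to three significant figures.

P_cr ≈ 8.67 kN

Buckling occurs about the weak axis: I_min = h·b³/12 with b = 26.4 mm (the shorter side).
I_min = 51.8×26.4³/12 = 7.943×10^4 mm⁴
I = 7.943×10^4 mm⁴ = 7.943×10^-8 m⁴
Effective length L_e = K·L = 0.7 × 4.27 = 2.989 m
P_cr = π²EI / L_e² = π² × 98.8×10⁹ × 7.943×10^-8 / 2.989² = 8.669×10^3 N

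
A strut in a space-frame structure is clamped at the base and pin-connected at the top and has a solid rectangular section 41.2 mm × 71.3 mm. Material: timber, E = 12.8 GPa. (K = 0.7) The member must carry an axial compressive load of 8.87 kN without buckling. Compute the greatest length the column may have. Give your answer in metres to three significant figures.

L_max ≈ 3.48 m

Buckling occurs about the weak axis: I_min = h·b³/12 with b = 41.2 mm (the shorter side).
I_min = 71.3×41.2³/12 = 4.155×10^5 mm⁴
I = 4.155×10^-7 m⁴
At the buckling limit P_cr = P = 8.870×10^3 N
From P_cr = π²EI/(K·L)²:  L = (1/K)·√(π²EI/P_cr) = (1/0.7)·√(π²×1.28×10^10×4.155×10^-7/8.870×10^3)
L = 3.48 m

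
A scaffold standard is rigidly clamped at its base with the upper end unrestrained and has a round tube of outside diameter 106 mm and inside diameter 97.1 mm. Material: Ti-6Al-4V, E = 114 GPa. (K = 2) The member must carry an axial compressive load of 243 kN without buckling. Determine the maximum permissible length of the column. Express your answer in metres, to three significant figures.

L_max ≈ 1.46 m

d_o = 106 mm, d_i = 97.1 mm
I = π(d_o⁴ − d_i⁴)/64 = π(106⁴ − 97.10⁴)/64 = 1.834×10^6 mm⁴
I = 1.834×10^-6 m⁴
At the buckling limit P_cr = P = 2.430×10^5 N
From P_cr = π²EI/(K·L)²:  L = (1/K)·√(π²EI/P_cr) = (1/2)·√(π²×1.14×10^11×1.834×10^-6/2.430×10^5)
L = 1.46 m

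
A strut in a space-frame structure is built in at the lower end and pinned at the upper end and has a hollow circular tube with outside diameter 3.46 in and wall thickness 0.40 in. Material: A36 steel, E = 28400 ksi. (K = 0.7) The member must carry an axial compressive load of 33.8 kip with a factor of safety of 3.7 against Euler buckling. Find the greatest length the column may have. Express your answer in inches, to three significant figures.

Inner diameter d_i = 3.46 − 2×0.40 = 2.660 in
I = π(d_o⁴ − d_i⁴)/64 = π(3.46⁴ − 2.660⁴)/64 = 4.578 in⁴
Required critical load P_cr = n·P = 3.7 × 33.8 = 125.1 kip = 1.251×10^5 lb
From P_cr = π²EI/(K·L)²:  L = (1/K)·√(π²EI/P_cr) = (1/0.7)·√(π²×2.84×10^7×4.578/1.251×10^5)
L = 145 in

L_max ≈ 145 in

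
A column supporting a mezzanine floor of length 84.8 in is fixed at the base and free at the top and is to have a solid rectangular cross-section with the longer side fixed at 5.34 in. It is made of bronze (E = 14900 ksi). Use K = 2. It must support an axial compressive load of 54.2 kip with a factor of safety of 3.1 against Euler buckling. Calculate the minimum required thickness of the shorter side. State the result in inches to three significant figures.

Required P_cr = n·P = 3.1 × 54.2 = 168.0 kip
L_e = K·L = 2 × 84.8 = 169.6 in
Required I = P_cr·L_e²/(π²E) = 1.680×10^5 × 169.6² / (π² × 1.49×10^7) = 32.86 in⁴
Rectangle, weak axis: I_min = h·b³/12 with h = 5.34 in fixed  ⇒  b = (12I/h)^(1/3) = 4.20 in

b ≈ 4.20 in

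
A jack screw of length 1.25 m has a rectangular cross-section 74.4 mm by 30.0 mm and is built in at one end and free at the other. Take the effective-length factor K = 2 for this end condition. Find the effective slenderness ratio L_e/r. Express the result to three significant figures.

For a rectangle r_min = b/√12 = 30.0/√12 = 8.660 mm
L_e = K·L = 2 × 1.25 m = 2.500 m = 2500.0 mm
λ = L_e / r_min = 2500.0 / 8.660 = 289

λ ≈ 289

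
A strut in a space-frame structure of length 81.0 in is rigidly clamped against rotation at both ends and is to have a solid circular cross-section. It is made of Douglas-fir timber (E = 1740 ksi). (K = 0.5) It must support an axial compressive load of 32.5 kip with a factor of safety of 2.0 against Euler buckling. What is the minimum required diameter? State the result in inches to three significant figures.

d ≈ 3.35 in

Required P_cr = n·P = 2.0 × 32.5 = 65.00 kip
L_e = K·L = 0.5 × 81.0 = 40.50 in
Required I = P_cr·L_e²/(π²E) = 6.500×10^4 × 40.50² / (π² × 1.74×10^6) = 6.208 in⁴
Solid circle: I = πd⁴/64  ⇒  d = (64I/π)^(1/4) = (64×6.208/π)^(1/4) = 3.35 in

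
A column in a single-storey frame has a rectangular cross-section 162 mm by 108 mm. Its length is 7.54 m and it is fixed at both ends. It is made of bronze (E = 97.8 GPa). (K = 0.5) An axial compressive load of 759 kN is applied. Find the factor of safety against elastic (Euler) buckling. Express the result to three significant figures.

n ≈ 1.52

Buckling occurs about the weak axis: I_min = h·b³/12 with b = 108 mm (the shorter side).
I_min = 162×108³/12 = 1.701×10^7 mm⁴
I = 1.701×10^7 mm⁴ = 1.701×10^-5 m⁴
Effective length L_e = K·L = 0.5 × 7.54 = 3.770 m
P_cr = π²EI / L_e² = π² × 97.8×10⁹ × 1.701×10^-5 / 3.770² = 1.155×10^6 N
Factor of safety n = P_cr / P = 1154.9 / 759 = 1.52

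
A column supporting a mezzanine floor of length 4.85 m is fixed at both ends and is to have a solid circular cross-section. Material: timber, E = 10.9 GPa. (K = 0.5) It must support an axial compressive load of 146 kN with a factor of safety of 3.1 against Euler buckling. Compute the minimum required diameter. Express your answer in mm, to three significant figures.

Required P_cr = n·P = 3.1 × 146 = 452.6 kN
L_e = K·L = 0.5 × 4.85 = 2.425 m
Required I = P_cr·L_e²/(π²E) = 4.526×10^5 × 2.425² / (π² × 1.09×10^10) = 2.474×10^-5 m⁴
I_req = 2.474×10^7 mm⁴
Solid circle: I = πd⁴/64  ⇒  d = (64I/π)^(1/4) = (64×2.474×10^7/π)^(1/4) = 150 mm

d ≈ 150 mm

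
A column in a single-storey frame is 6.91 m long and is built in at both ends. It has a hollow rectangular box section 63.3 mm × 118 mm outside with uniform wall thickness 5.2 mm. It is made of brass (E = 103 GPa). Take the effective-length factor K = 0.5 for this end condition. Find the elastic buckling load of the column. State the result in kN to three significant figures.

Inner dimensions: h_i = 118 − 2×5.2 = 107.6 mm, b_i = 63.3 − 2×5.2 = 52.90 mm
Weak-axis I_min = (h_o·b_o³ − h_i·b_i³)/12 with b_o = 63.3, b_i = 52.90 mm (shorter outer/inner sides).
I_min = (118×63.3³ − 107.6×52.90³)/12 = 1.167×10^6 mm⁴
I = 1.167×10^6 mm⁴ = 1.167×10^-6 m⁴
Effective length L_e = K·L = 0.5 × 6.91 = 3.455 m
P_cr = π²EI / L_e² = π² × 103×10⁹ × 1.167×10^-6 / 3.455² = 9.936×10^4 N

P_cr ≈ 99.4 kN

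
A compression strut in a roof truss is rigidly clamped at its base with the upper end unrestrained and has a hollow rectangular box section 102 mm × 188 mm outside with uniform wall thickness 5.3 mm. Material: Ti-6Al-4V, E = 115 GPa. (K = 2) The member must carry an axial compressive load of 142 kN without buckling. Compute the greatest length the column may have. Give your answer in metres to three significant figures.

Inner dimensions: h_i = 188 − 2×5.3 = 177.4 mm, b_i = 102 − 2×5.3 = 91.40 mm
Weak-axis I_min = (h_o·b_o³ − h_i·b_i³)/12 with b_o = 102, b_i = 91.40 mm (shorter outer/inner sides).
I_min = (188×102³ − 177.4×91.40³)/12 = 5.338×10^6 mm⁴
I = 5.338×10^-6 m⁴
At the buckling limit P_cr = P = 1.420×10^5 N
From P_cr = π²EI/(K·L)²:  L = (1/K)·√(π²EI/P_cr) = (1/2)·√(π²×1.15×10^11×5.338×10^-6/1.420×10^5)
L = 3.27 m

L_max ≈ 3.27 m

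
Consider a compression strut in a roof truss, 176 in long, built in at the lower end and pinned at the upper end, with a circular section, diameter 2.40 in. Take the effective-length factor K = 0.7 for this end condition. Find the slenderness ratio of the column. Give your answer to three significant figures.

I = πd⁴/64 = π×2.40⁴/64 = 1.629 in⁴
A = 4.524 in²;  r_min = √(I/A) = √(1.629/4.524) = 0.6000 in
L_e = K·L = 0.7 × 176 = 123.2 in
λ = L_e / r_min = 123.20 / 0.6000 = 205

λ ≈ 205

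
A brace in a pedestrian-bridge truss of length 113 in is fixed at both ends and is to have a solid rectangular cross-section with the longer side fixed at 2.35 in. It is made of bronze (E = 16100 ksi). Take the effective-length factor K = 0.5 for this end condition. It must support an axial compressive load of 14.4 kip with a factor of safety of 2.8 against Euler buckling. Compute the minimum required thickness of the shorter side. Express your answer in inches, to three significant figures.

b ≈ 1.61 in

Required P_cr = n·P = 2.8 × 14.4 = 40.32 kip
L_e = K·L = 0.5 × 113 = 56.50 in
Required I = P_cr·L_e²/(π²E) = 4.032×10^4 × 56.50² / (π² × 1.61×10^7) = 0.8100 in⁴
Rectangle, weak axis: I_min = h·b³/12 with h = 2.35 in fixed  ⇒  b = (12I/h)^(1/3) = 1.61 in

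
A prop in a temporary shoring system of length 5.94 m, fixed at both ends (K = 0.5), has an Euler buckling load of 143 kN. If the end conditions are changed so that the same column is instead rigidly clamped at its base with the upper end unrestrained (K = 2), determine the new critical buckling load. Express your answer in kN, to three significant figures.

P_cr ≈ 8.94 kN

P_cr ∝ 1/K², so P_cr,new = P_cr,old × (K_old/K_new)² = 143 × (0.5/2)²
= 143 × 0.06250 = 8.94 kN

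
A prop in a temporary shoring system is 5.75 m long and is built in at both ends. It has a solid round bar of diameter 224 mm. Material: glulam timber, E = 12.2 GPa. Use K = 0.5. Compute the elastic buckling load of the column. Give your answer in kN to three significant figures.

P_cr ≈ 1800 kN

I = πd⁴/64 = π×224⁴/64 = 1.236×10^8 mm⁴
I = 1.236×10^8 mm⁴ = 1.236×10^-4 m⁴
Effective length L_e = K·L = 0.5 × 5.75 = 2.875 m
P_cr = π²EI / L_e² = π² × 12.2×10⁹ × 1.236×10^-4 / 2.875² = 1.800×10^6 N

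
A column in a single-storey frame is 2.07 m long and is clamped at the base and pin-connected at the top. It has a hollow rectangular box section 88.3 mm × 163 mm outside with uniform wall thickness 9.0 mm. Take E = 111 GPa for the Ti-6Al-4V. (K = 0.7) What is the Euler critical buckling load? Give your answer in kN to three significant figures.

P_cr ≈ 2690 kN

Inner dimensions: h_i = 163 − 2×9.0 = 145.0 mm, b_i = 88.3 − 2×9.0 = 70.30 mm
Weak-axis I_min = (h_o·b_o³ − h_i·b_i³)/12 with b_o = 88.3, b_i = 70.30 mm (shorter outer/inner sides).
I_min = (163×88.3³ − 145.0×70.30³)/12 = 5.154×10^6 mm⁴
I = 5.154×10^6 mm⁴ = 5.154×10^-6 m⁴
Effective length L_e = K·L = 0.7 × 2.07 = 1.449 m
P_cr = π²EI / L_e² = π² × 111×10⁹ × 5.154×10^-6 / 1.449² = 2.689×10^6 N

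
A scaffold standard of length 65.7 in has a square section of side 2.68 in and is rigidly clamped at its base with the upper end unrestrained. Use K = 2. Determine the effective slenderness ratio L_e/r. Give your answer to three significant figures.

λ ≈ 170

For a square r = a/√12 = 2.68/√12 = 0.7736 in
L_e = K·L = 2 × 65.7 = 131.4 in
λ = L_e / r_min = 131.40 / 0.7736 = 170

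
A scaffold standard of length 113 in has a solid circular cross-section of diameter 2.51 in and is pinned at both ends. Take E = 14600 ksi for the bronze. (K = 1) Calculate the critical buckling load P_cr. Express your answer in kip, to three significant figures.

I = πd⁴/64 = π×2.51⁴/64 = 1.948 in⁴
Effective length L_e = K·L = 1 × 113 = 113.0 in
P_cr = π²EI / L_e² = π² × 14600×10³ × 1.948 / 113.0² = 2.199×10^4 lb

P_cr ≈ 22.0 kip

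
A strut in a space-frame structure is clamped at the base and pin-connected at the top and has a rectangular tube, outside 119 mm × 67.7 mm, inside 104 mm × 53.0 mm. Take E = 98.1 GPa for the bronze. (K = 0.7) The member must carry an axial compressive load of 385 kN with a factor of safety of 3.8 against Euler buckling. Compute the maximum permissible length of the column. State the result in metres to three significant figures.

L_max ≈ 1.55 m

Weak-axis I_min = (h_o·b_o³ − h_i·b_i³)/12 with b_o = 67.7, b_i = 53.00 mm (shorter outer/inner sides).
I_min = (119×67.7³ − 104.0×53.00³)/12 = 1.787×10^6 mm⁴
I = 1.787×10^-6 m⁴
Required critical load P_cr = n·P = 3.8 × 385 = 1463 kN = 1.463×10^6 N
From P_cr = π²EI/(K·L)²:  L = (1/K)·√(π²EI/P_cr) = (1/0.7)·√(π²×9.81×10^10×1.787×10^-6/1.463×10^6)
L = 1.55 m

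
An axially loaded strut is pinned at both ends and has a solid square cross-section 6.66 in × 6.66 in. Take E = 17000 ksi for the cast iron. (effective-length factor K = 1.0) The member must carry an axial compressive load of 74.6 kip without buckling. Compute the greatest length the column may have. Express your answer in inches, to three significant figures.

L_max ≈ 607 in

I = a⁴/12 = 6.66⁴/12 = 164.0 in⁴
At the buckling limit P_cr = P = 7.460×10^4 lb
From P_cr = π²EI/(K·L)²:  L = (1/K)·√(π²EI/P_cr) = (1/1)·√(π²×1.70×10^7×164.0/7.460×10^4)
L = 607 in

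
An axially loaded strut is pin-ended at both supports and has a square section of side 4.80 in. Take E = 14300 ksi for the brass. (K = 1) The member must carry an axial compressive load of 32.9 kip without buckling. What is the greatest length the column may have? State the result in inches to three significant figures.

I = a⁴/12 = 4.80⁴/12 = 44.24 in⁴
At the buckling limit P_cr = P = 3.290×10^4 lb
From P_cr = π²EI/(K·L)²:  L = (1/K)·√(π²EI/P_cr) = (1/1)·√(π²×1.43×10^7×44.24/3.290×10^4)
L = 436 in

L_max ≈ 436 in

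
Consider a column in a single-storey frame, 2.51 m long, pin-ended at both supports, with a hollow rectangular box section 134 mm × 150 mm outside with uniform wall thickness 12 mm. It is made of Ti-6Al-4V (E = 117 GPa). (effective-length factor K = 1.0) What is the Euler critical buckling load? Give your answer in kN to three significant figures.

P_cr ≈ 2950 kN

Inner dimensions: h_i = 150 − 2×12 = 126.0 mm, b_i = 134 − 2×12 = 110.0 mm
Weak-axis I_min = (h_o·b_o³ − h_i·b_i³)/12 with b_o = 134, b_i = 110.0 mm (shorter outer/inner sides).
I_min = (150×134³ − 126.0×110.0³)/12 = 1.610×10^7 mm⁴
I = 1.610×10^7 mm⁴ = 1.610×10^-5 m⁴
Effective length L_e = K·L = 1 × 2.51 = 2.510 m
P_cr = π²EI / L_e² = π² × 117×10⁹ × 1.610×10^-5 / 2.510² = 2.951×10^6 N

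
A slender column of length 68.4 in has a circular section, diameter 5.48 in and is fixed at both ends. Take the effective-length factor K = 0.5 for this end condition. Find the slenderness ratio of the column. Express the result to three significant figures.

λ ≈ 25.0

I = πd⁴/64 = π×5.48⁴/64 = 44.27 in⁴
A = 23.59 in²;  r_min = √(I/A) = √(44.27/23.59) = 1.370 in
L_e = K·L = 0.5 × 68.4 = 34.20 in
λ = L_e / r_min = 34.200 / 1.370 = 25.0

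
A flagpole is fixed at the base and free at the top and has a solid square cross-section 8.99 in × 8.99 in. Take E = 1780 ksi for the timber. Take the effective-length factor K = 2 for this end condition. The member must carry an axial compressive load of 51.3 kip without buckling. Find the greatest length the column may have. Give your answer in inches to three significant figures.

L_max ≈ 216 in

I = a⁴/12 = 8.99⁴/12 = 544.3 in⁴
At the buckling limit P_cr = P = 5.130×10^4 lb
From P_cr = π²EI/(K·L)²:  L = (1/K)·√(π²EI/P_cr) = (1/2)·√(π²×1.78×10^6×544.3/5.130×10^4)
L = 216 in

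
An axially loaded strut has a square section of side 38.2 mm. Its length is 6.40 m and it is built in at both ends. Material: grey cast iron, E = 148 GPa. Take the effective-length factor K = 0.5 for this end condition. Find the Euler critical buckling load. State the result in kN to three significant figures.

P_cr ≈ 25.3 kN

I = a⁴/12 = 38.2⁴/12 = 1.774×10^5 mm⁴
I = 1.774×10^5 mm⁴ = 1.774×10^-7 m⁴
Effective length L_e = K·L = 0.5 × 6.40 = 3.200 m
P_cr = π²EI / L_e² = π² × 148×10⁹ × 1.774×10^-7 / 3.200² = 2.531×10^4 N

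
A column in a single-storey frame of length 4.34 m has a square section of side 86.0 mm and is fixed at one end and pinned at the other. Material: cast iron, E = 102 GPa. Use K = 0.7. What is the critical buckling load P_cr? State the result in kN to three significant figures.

P_cr ≈ 497 kN

I = a⁴/12 = 86.0⁴/12 = 4.558×10^6 mm⁴
I = 4.558×10^6 mm⁴ = 4.558×10^-6 m⁴
Effective length L_e = K·L = 0.7 × 4.34 = 3.038 m
P_cr = π²EI / L_e² = π² × 102×10⁹ × 4.558×10^-6 / 3.038² = 4.972×10^5 N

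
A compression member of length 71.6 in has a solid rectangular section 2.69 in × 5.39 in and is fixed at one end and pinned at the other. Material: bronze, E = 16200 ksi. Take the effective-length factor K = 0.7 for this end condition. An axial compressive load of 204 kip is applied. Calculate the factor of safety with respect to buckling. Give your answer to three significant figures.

Buckling occurs about the weak axis: I_min = h·b³/12 with b = 2.69 in (the shorter side).
I_min = 5.39×2.69³/12 = 8.743 in⁴
Effective length L_e = K·L = 0.7 × 71.6 = 50.12 in
P_cr = π²EI / L_e² = π² × 16200×10³ × 8.743 / 50.12² = 5.565×10^5 lb
Factor of safety n = P_cr / P = 556.49 / 204 = 2.73

n ≈ 2.73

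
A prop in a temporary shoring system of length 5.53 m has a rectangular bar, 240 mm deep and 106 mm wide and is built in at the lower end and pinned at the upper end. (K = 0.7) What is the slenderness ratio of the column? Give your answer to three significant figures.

Buckling occurs about the weak axis: I_min = h·b³/12 with b = 106 mm (the shorter side).
I_min = 240×106³/12 = 2.382×10^7 mm⁴
A = 2.544×10^4 mm²;  r_min = √(I/A) = √(2.382×10^7/2.544×10^4) = 30.60 mm
L_e = K·L = 0.7 × 5.53 m = 3.871 m = 3871.0 mm
λ = L_e / r_min = 3871.0 / 30.60 = 127

λ ≈ 127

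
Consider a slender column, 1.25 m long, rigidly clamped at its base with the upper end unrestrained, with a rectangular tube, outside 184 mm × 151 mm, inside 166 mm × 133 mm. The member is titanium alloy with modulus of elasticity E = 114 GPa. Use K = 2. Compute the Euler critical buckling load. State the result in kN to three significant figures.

P_cr ≈ 3640 kN

Weak-axis I_min = (h_o·b_o³ − h_i·b_i³)/12 with b_o = 151, b_i = 133.0 mm (shorter outer/inner sides).
I_min = (184×151³ − 166.0×133.0³)/12 = 2.025×10^7 mm⁴
I = 2.025×10^7 mm⁴ = 2.025×10^-5 m⁴
Effective length L_e = K·L = 2 × 1.25 = 2.500 m
P_cr = π²EI / L_e² = π² × 114×10⁹ × 2.025×10^-5 / 2.500² = 3.645×10^6 N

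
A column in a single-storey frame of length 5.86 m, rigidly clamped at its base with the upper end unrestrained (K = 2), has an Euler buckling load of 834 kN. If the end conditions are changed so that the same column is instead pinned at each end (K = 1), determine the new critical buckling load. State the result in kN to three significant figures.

P_cr ∝ 1/K², so P_cr,new = P_cr,old × (K_old/K_new)² = 834 × (2/1)²
= 834 × 4.000 = 3340 kN

P_cr ≈ 3340 kN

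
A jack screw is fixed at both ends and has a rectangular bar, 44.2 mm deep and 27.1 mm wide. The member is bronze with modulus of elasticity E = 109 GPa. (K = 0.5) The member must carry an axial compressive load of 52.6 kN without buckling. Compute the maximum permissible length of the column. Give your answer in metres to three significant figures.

L_max ≈ 2.45 m

Buckling occurs about the weak axis: I_min = h·b³/12 with b = 27.1 mm (the shorter side).
I_min = 44.2×27.1³/12 = 7.331×10^4 mm⁴
I = 7.331×10^-8 m⁴
At the buckling limit P_cr = P = 5.260×10^4 N
From P_cr = π²EI/(K·L)²:  L = (1/K)·√(π²EI/P_cr) = (1/0.5)·√(π²×1.09×10^11×7.331×10^-8/5.260×10^4)
L = 2.45 m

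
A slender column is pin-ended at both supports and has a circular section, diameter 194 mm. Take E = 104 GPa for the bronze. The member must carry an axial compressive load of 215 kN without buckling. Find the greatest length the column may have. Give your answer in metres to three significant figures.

L_max ≈ 18.2 m

I = πd⁴/64 = π×194⁴/64 = 6.953×10^7 mm⁴
I = 6.953×10^-5 m⁴
At the buckling limit P_cr = P = 2.150×10^5 N
From P_cr = π²EI/(K·L)²:  L = (1/K)·√(π²EI/P_cr) = (1/1)·√(π²×1.04×10^11×6.953×10^-5/2.150×10^5)
L = 18.2 m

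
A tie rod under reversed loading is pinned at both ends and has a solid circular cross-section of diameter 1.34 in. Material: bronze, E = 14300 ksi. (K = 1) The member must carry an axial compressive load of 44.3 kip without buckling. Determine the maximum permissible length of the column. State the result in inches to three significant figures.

I = πd⁴/64 = π×1.34⁴/64 = 0.1583 in⁴
At the buckling limit P_cr = P = 4.430×10^4 lb
From P_cr = π²EI/(K·L)²:  L = (1/K)·√(π²EI/P_cr) = (1/1)·√(π²×1.43×10^7×0.1583/4.430×10^4)
L = 22.5 in

L_max ≈ 22.5 in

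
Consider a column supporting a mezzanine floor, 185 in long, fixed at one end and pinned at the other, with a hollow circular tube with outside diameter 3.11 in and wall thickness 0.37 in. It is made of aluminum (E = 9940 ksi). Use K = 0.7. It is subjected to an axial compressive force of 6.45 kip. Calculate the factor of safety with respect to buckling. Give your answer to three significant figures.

Inner diameter d_i = 3.11 − 2×0.37 = 2.370 in
I = π(d_o⁴ − d_i⁴)/64 = π(3.11⁴ − 2.370⁴)/64 = 3.043 in⁴
Effective length L_e = K·L = 0.7 × 185 = 129.5 in
P_cr = π²EI / L_e² = π² × 9940×10³ × 3.043 / 129.5² = 1.780×10^4 lb
Factor of safety n = P_cr / P = 17.804 / 6.45 = 2.76

n ≈ 2.76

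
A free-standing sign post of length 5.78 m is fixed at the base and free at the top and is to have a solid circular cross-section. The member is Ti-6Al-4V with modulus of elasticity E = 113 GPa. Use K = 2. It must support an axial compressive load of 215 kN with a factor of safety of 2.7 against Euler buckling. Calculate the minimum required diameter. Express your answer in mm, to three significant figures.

Required P_cr = n·P = 2.7 × 215 = 580.5 kN
L_e = K·L = 2 × 5.78 = 11.56 m
Required I = P_cr·L_e²/(π²E) = 5.805×10^5 × 11.56² / (π² × 1.13×10^11) = 6.956×10^-5 m⁴
I_req = 6.956×10^7 mm⁴
Solid circle: I = πd⁴/64  ⇒  d = (64I/π)^(1/4) = (64×6.956×10^7/π)^(1/4) = 194 mm

d ≈ 194 mm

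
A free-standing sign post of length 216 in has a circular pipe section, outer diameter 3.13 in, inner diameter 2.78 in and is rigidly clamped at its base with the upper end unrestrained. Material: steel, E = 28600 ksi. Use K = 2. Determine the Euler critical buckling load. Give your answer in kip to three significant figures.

d_o = 3.13 in, d_i = 2.78 in
I = π(d_o⁴ − d_i⁴)/64 = π(3.13⁴ − 2.780⁴)/64 = 1.779 in⁴
Effective length L_e = K·L = 2 × 216 = 432.0 in
P_cr = π²EI / L_e² = π² × 28600×10³ × 1.779 / 432.0² = 2.691×10^3 lb

P_cr ≈ 2.69 kip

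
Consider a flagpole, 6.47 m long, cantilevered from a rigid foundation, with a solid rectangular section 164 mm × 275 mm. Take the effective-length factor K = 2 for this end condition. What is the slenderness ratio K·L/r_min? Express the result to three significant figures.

Buckling occurs about the weak axis: I_min = h·b³/12 with b = 164 mm (the shorter side).
I_min = 275×164³/12 = 1.011×10^8 mm⁴
A = 4.510×10^4 mm²;  r_min = √(I/A) = √(1.011×10^8/4.510×10^4) = 47.34 mm
L_e = K·L = 2 × 6.47 m = 12.94 m = 12940 mm
λ = L_e / r_min = 12940 / 47.34 = 273

λ ≈ 273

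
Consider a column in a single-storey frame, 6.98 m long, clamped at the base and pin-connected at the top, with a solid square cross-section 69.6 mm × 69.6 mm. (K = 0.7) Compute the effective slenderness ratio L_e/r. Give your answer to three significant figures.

For a square r = a/√12 = 69.6/√12 = 20.09 mm
L_e = K·L = 0.7 × 6.98 m = 4.886 m = 4886.0 mm
λ = L_e / r_min = 4886.0 / 20.09 = 243

λ ≈ 243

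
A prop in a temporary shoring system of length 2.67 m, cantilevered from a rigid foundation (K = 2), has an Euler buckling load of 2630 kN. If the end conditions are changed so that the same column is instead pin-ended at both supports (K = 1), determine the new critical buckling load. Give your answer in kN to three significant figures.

P_cr ≈ 10500 kN

P_cr ∝ 1/K², so P_cr,new = P_cr,old × (K_old/K_new)² = 2630 × (2/1)²
= 2630 × 4.000 = 10500 kN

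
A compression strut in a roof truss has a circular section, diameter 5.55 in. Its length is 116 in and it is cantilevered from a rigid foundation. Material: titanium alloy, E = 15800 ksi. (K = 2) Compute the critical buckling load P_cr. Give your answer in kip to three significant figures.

I = πd⁴/64 = π×5.55⁴/64 = 46.57 in⁴
Effective length L_e = K·L = 2 × 116 = 232.0 in
P_cr = π²EI / L_e² = π² × 15800×10³ × 46.57 / 232.0² = 1.349×10^5 lb

P_cr ≈ 135 kip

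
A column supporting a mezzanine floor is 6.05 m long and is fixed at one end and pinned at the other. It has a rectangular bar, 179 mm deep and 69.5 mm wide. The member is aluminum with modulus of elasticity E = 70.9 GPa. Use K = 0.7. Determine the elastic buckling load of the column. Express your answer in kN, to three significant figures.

Buckling occurs about the weak axis: I_min = h·b³/12 with b = 69.5 mm (the shorter side).
I_min = 179×69.5³/12 = 5.008×10^6 mm⁴
I = 5.008×10^6 mm⁴ = 5.008×10^-6 m⁴
Effective length L_e = K·L = 0.7 × 6.05 = 4.235 m
P_cr = π²EI / L_e² = π² × 70.9×10⁹ × 5.008×10^-6 / 4.235² = 1.954×10^5 N

P_cr ≈ 195 kN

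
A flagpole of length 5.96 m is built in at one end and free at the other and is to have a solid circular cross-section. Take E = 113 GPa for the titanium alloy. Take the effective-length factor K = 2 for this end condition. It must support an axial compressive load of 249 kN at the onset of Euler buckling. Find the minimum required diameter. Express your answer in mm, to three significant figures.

L_e = K·L = 2 × 5.96 = 11.92 m
Required I = P_cr·L_e²/(π²E) = 2.490×10^5 × 11.92² / (π² × 1.13×10^11) = 3.172×10^-5 m⁴
I_req = 3.172×10^7 mm⁴
Solid circle: I = πd⁴/64  ⇒  d = (64I/π)^(1/4) = (64×3.172×10^7/π)^(1/4) = 159 mm

d ≈ 159 mm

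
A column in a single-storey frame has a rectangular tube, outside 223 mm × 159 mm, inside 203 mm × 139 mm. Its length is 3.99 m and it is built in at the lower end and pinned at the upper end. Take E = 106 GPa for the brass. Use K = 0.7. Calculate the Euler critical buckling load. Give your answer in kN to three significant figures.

P_cr ≈ 3930 kN

Weak-axis I_min = (h_o·b_o³ − h_i·b_i³)/12 with b_o = 159, b_i = 139.0 mm (shorter outer/inner sides).
I_min = (223×159³ − 203.0×139.0³)/12 = 2.927×10^7 mm⁴
I = 2.927×10^7 mm⁴ = 2.927×10^-5 m⁴
Effective length L_e = K·L = 0.7 × 3.99 = 2.793 m
P_cr = π²EI / L_e² = π² × 106×10⁹ × 2.927×10^-5 / 2.793² = 3.925×10^6 N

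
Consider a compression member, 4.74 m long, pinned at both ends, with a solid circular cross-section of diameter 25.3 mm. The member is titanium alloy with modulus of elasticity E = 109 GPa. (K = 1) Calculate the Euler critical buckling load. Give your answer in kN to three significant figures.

P_cr ≈ 0.963 kN

I = πd⁴/64 = π×25.3⁴/64 = 2.011×10^4 mm⁴
I = 2.011×10^4 mm⁴ = 2.011×10^-8 m⁴
Effective length L_e = K·L = 1 × 4.74 = 4.740 m
P_cr = π²EI / L_e² = π² × 109×10⁹ × 2.011×10^-8 / 4.740² = 963.0 N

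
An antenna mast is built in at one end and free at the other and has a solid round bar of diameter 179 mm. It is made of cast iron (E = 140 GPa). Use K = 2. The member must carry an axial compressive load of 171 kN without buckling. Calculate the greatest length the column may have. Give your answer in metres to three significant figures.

L_max ≈ 10.1 m

I = πd⁴/64 = π×179⁴/64 = 5.039×10^7 mm⁴
I = 5.039×10^-5 m⁴
At the buckling limit P_cr = P = 1.710×10^5 N
From P_cr = π²EI/(K·L)²:  L = (1/K)·√(π²EI/P_cr) = (1/2)·√(π²×1.40×10^11×5.039×10^-5/1.710×10^5)
L = 10.1 m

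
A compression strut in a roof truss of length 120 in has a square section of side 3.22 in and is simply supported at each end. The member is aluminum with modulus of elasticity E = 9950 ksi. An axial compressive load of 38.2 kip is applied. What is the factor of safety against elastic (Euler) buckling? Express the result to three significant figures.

I = a⁴/12 = 3.22⁴/12 = 8.959 in⁴
Effective length L_e = K·L = 1 × 120 = 120.0 in
P_cr = π²EI / L_e² = π² × 9950×10³ × 8.959 / 120.0² = 6.109×10^4 lb
Factor of safety n = P_cr / P = 61.095 / 38.2 = 1.60

n ≈ 1.60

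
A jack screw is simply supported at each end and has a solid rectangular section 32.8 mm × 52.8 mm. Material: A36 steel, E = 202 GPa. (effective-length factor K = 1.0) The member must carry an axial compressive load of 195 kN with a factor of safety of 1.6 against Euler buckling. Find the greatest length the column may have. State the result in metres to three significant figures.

L_max ≈ 0.996 m

Buckling occurs about the weak axis: I_min = h·b³/12 with b = 32.8 mm (the shorter side).
I_min = 52.8×32.8³/12 = 1.553×10^5 mm⁴
I = 1.553×10^-7 m⁴
Required critical load P_cr = n·P = 1.6 × 195 = 312.0 kN = 3.120×10^5 N
From P_cr = π²EI/(K·L)²:  L = (1/K)·√(π²EI/P_cr) = (1/1)·√(π²×2.02×10^11×1.553×10^-7/3.120×10^5)
L = 0.996 m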